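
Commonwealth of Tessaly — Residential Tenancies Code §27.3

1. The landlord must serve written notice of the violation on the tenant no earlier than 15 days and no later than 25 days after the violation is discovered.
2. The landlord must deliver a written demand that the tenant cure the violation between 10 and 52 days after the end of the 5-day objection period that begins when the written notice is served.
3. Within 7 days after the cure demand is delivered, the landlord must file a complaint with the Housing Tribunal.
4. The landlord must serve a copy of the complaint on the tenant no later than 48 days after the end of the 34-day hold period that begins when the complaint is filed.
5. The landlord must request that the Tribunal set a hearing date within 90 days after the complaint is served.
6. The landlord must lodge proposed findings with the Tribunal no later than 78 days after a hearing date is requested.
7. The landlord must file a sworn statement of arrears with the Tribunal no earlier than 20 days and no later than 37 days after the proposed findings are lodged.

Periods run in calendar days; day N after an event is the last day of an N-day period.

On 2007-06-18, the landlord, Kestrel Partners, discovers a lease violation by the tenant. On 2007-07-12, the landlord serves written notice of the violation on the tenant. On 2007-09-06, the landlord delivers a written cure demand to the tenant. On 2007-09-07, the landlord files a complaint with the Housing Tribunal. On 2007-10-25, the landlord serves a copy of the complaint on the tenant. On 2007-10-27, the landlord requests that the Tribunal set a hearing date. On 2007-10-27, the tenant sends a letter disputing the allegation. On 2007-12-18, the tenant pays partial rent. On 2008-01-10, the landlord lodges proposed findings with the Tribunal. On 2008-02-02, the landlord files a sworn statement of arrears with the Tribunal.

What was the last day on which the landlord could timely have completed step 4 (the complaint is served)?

2007-11-28

The complaint is filed on 2007-09-07; the 34-day hold period therefore ends 2007-10-11, and step 4 runs from that date. 48 days after 2007-10-11 is 2007-11-28.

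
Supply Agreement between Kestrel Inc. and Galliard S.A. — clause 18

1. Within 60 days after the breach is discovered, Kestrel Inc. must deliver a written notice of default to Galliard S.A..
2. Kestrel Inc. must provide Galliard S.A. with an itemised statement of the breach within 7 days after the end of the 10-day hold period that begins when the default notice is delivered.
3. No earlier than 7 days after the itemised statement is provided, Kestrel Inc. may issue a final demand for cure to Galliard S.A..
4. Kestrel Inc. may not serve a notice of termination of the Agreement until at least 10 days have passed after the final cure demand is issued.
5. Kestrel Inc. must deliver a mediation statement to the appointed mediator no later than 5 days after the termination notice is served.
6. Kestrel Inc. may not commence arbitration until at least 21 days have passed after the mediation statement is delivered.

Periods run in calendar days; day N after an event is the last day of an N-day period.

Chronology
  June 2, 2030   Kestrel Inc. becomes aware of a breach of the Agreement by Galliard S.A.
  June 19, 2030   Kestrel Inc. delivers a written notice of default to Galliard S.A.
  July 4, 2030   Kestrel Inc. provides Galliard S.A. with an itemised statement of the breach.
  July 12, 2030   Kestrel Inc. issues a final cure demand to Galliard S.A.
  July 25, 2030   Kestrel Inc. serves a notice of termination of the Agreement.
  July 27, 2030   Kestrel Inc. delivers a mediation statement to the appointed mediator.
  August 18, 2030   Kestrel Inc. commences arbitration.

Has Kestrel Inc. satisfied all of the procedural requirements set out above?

Step 1: 60 days after June 2, 2030 (when the breach is discovered) is August 1, 2030; June 19, 2030 is within that limit.
Step 2: 7 days after June 29, 2030 (end of the 10-day hold period, which began when the default notice is delivered on June 19, 2030) is July 6, 2030; completed July 4, 2030, before the deadline.
Step 3: the earliest permitted date is 7 days after July 4, 2030 (when the itemised statement is provided), i.e. July 11, 2030; done July 12, 2030 — permitted.
Step 4: the earliest permitted date is 10 days after July 12, 2030 (when the final cure demand is issued), i.e. July 22, 2030; done July 25, 2030 — permitted.
Step 5: 5 days after July 25, 2030 (when the termination notice is served) is July 30, 2030; completed July 27, 2030, before the deadline.
Step 6: the earliest permitted date is 21 days after July 27, 2030 (when the mediation statement is delivered), i.e. August 17, 2030; done August 18, 2030, after the minimum wait.

Yes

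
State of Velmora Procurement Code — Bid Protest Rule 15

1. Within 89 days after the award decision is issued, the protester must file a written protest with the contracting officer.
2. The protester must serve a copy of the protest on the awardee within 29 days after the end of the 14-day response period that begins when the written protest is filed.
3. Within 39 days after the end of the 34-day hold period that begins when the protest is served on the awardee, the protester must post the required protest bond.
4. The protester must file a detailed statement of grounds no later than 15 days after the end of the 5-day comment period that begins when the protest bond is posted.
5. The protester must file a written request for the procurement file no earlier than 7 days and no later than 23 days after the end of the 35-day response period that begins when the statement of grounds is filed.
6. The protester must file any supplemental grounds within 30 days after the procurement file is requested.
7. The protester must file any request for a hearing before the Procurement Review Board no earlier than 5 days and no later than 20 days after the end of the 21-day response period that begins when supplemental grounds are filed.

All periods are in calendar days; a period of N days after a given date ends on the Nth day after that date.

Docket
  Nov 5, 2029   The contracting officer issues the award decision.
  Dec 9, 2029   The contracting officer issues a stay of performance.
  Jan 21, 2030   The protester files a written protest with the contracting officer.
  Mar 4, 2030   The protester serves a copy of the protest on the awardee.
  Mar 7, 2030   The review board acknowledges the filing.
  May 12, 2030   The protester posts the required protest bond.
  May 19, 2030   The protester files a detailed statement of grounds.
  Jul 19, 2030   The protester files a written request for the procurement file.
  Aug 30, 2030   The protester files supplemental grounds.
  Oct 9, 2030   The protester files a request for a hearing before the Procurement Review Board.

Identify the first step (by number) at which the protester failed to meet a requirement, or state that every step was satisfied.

Step 5

Step 1: 89 days after Nov 5, 2029 (when the award decision is issued) is Feb 2, 2030; done Jan 21, 2030 — timely.
Step 2: 29 days after Feb 4, 2030 (end of the 14-day response period, which began when the written protest is filed on Jan 21, 2030) is Mar 5, 2030; Mar 4, 2030 is within that limit.
Step 3: 39 days after Apr 7, 2030 (end of the 34-day hold period, which began when the protest is served on the awardee on Mar 4, 2030) is May 16, 2030; May 12, 2030 is within that limit.
Step 4: 15 days after May 17, 2030 (end of the 5-day comment period, which began when the protest bond is posted on May 12, 2030) is Jun 1, 2030; completed May 19, 2030, before the deadline.
Step 5: the window is 7–23 days after Jun 23, 2030 (end of the 35-day response period, which began when the statement of grounds is filed on May 19, 2030), so Jun 30, 2030 through Jul 16, 2030; done Jul 19, 2030 — 3 days after the window closed.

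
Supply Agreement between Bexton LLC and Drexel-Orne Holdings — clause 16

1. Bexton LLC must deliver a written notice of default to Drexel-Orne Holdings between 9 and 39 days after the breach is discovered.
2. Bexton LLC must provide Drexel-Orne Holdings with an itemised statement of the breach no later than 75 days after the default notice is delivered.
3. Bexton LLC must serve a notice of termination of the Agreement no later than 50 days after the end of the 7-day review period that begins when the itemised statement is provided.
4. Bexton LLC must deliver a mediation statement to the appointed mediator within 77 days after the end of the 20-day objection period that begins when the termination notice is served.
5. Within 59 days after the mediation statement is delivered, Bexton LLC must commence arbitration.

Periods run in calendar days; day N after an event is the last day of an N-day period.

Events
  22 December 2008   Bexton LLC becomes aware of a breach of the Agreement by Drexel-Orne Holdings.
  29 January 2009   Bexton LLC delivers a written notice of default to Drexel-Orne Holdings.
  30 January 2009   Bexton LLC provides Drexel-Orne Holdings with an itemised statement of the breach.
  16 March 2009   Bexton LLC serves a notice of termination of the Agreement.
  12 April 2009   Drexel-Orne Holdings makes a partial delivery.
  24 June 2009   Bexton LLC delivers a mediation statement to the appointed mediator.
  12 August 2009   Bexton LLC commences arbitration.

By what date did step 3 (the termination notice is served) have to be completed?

The itemised statement is provided on 30 January 2009; the 7-day review period therefore ends 6 February 2009, and step 3 runs from that date. 50 days after 6 February 2009 is 28 March 2009.

28 March 2009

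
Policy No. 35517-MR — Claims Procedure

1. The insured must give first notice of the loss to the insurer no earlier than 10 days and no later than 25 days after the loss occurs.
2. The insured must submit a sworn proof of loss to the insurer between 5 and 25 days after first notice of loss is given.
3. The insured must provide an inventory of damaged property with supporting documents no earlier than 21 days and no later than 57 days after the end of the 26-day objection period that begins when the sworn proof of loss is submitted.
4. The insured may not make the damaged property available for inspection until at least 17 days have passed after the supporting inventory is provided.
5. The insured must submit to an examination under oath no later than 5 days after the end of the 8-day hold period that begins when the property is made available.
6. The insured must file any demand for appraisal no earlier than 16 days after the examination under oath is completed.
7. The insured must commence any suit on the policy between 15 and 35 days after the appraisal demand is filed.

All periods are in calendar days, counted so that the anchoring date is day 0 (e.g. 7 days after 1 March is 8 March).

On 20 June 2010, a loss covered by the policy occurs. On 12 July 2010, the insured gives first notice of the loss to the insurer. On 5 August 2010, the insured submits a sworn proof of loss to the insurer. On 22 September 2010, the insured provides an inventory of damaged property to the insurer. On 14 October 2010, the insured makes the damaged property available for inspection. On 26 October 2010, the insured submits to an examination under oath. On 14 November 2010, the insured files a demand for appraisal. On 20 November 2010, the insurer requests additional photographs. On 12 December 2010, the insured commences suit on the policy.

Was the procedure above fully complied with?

Step 1 — 10 and 25 days from 20 June 2010 (when the loss occurs) are 30 June 2010 and 15 July 2010 respectively; 12 July 2010 falls inside that range.
Step 2 — 5 and 25 days from 12 July 2010 (when first notice of loss is given) are 17 July 2010 and 6 August 2010 respectively; 5 August 2010 falls inside that range.
Step 3 — 21 and 57 days from 31 August 2010 (end of the 26-day objection period, which began when the sworn proof of loss is submitted on 5 August 2010) are 21 September 2010 and 27 October 2010 respectively; done 22 September 2010 — within the window.
Step 4 — must wait 17 days from 22 September 2010 (when the supporting inventory is provided), so not before 9 October 2010; done 14 October 2010, after the minimum wait.
Step 5 — counting 5 days from 22 October 2010 (end of the 8-day hold period, which began when the property is made available on 14 October 2010) gives a deadline of 27 October 2010; done 26 October 2010 — timely.
Step 6 — must wait 16 days from 26 October 2010 (when the examination under oath is completed), so not before 11 November 2010; done 14 November 2010, after the minimum wait.
Step 7 — 15 and 35 days from 14 November 2010 (when the appraisal demand is filed) are 29 November 2010 and 19 December 2010 respectively; done 12 December 2010, which is between those dates.

Yes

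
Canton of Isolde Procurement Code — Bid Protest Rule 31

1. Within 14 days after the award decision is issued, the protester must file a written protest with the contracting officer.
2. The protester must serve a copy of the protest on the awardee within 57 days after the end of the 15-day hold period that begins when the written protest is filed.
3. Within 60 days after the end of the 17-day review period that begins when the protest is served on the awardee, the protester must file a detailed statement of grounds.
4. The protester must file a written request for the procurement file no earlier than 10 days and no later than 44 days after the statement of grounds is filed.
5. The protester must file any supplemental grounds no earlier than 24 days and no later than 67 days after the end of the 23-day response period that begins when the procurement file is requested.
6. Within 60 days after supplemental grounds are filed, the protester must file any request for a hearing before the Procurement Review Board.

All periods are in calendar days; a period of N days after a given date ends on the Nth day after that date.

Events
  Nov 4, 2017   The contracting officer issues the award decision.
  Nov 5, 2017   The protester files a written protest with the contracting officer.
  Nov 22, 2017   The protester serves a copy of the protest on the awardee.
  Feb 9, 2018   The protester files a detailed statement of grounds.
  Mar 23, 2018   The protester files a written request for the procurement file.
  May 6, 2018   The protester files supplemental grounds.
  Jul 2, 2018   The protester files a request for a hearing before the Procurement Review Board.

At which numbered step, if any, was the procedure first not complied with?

(1) due by Nov 4, 2017 + 14 days = Nov 18, 2017; done Nov 5, 2017 — timely.
(2) due by Nov 20, 2017 + 57 days = Jan 16, 2018; Nov 22, 2017 is within that limit.
(3) due by Dec 9, 2017 + 60 days = Feb 7, 2018; not done until Feb 9, 2018, 2 days after the deadline.

Step 3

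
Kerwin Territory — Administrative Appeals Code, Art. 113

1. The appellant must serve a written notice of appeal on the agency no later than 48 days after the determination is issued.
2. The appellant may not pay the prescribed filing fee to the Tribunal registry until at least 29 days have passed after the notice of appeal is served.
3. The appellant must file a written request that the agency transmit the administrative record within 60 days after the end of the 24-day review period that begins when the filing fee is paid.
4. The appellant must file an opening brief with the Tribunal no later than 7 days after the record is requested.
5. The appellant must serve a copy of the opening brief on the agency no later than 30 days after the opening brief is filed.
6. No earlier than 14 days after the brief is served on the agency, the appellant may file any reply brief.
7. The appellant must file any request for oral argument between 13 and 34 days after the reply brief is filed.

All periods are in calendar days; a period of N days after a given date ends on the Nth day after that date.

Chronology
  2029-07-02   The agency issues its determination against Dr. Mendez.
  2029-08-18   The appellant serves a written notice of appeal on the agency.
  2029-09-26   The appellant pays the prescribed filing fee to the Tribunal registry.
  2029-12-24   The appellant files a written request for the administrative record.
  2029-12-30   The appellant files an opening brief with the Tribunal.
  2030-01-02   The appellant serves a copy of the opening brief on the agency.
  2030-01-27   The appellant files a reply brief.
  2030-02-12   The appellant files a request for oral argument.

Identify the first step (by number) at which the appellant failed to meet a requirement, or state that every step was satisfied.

Step 3

(1) due by 2029-07-02 + 48 days = 2029-08-19; completed 2029-08-18, before the deadline.
(2) permitted from 2029-08-18 + 29 days = 2029-09-16 onward; done 2029-09-26 — permitted.
(3) due by 2029-10-20 + 60 days = 2029-12-19; done 2029-12-24 — 5 days late.
The procedure was therefore not followed at step 3.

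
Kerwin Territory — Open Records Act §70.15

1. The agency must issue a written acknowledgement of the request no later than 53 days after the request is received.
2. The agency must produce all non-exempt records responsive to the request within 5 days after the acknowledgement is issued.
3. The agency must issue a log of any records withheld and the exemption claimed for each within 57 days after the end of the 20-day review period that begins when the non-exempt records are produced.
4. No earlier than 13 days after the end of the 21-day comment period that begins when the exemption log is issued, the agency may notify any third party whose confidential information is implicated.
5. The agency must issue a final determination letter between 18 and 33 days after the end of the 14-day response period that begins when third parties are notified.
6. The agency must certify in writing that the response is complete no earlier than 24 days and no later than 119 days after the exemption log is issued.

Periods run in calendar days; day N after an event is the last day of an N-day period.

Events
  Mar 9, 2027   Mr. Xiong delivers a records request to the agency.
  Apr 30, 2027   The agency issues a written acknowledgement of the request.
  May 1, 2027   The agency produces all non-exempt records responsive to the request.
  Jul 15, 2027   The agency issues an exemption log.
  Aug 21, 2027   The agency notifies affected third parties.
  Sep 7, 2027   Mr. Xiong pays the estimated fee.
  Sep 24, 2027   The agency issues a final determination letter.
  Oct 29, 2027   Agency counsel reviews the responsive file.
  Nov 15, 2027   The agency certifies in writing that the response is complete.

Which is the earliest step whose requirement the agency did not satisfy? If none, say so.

Step 6

(1) due by Mar 9, 2027 + 53 days = May 1, 2027; Apr 30, 2027 is within that limit.
(2) due by Apr 30, 2027 + 5 days = May 5, 2027; completed May 1, 2027, before the deadline.
(3) due by May 21, 2027 + 57 days = Jul 17, 2027; Jul 15, 2027 is within that limit.
(4) permitted from Aug 5, 2027 + 13 days = Aug 18, 2027 onward; done Aug 21, 2027, after the minimum wait.
(5) the permitted window runs from Sep 4, 2027 + 18 = Sep 22, 2027 to Sep 4, 2027 + 33 = Oct 7, 2027; done Sep 24, 2027, which is between those dates.
(6) the permitted window runs from Jul 15, 2027 + 24 = Aug 8, 2027 to Jul 15, 2027 + 119 = Nov 11, 2027; Nov 15, 2027 is 4 days past the end of the window.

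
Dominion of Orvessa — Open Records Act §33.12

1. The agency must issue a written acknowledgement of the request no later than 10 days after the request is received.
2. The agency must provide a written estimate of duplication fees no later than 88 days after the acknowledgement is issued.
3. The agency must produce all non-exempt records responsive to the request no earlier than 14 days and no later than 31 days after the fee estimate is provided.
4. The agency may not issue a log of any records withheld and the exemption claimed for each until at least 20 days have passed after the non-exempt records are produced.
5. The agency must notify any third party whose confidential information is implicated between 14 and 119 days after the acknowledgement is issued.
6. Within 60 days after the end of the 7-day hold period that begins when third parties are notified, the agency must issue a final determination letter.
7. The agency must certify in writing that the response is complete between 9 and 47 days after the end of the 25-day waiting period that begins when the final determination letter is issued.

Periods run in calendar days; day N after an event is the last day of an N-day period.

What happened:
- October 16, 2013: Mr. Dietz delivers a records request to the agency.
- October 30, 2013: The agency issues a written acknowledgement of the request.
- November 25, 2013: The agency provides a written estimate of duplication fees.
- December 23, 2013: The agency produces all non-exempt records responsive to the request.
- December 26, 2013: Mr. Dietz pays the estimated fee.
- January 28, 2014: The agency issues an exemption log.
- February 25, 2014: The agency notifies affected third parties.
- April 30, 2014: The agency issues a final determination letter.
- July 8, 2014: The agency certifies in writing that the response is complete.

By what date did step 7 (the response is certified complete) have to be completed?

The final determination letter is issued on April 30, 2014; the 25-day waiting period therefore ends May 25, 2014, and step 7 runs from that date. The window is 9–47 days after May 25, 2014; it closes on July 11, 2014.

July 11, 2014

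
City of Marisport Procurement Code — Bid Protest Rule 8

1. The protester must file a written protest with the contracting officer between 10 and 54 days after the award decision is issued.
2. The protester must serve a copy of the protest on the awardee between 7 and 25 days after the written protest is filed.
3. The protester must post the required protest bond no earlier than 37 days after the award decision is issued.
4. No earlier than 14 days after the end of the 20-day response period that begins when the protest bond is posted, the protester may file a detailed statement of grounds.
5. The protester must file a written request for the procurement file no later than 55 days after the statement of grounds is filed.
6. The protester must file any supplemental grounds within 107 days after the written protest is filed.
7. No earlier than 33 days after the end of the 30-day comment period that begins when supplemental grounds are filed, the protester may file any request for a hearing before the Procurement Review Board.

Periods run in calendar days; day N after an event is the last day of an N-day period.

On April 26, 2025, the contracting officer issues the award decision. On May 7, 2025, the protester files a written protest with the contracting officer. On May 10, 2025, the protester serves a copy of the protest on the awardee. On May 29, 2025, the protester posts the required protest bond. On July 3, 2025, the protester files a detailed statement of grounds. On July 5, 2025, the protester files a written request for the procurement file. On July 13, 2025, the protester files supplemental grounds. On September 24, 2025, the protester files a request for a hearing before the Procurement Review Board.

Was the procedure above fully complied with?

No

Step 1 — 10 and 54 days from April 26, 2025 (when the award decision is issued) are May 6, 2025 and June 19, 2025 respectively; done May 7, 2025, which is between those dates.
Step 2 — 7 and 25 days from May 7, 2025 (when the written protest is filed) are May 14, 2025 and June 1, 2025 respectively; done May 10, 2025 — 4 days before the window opened.
No need to go further; step 2 was not satisfied.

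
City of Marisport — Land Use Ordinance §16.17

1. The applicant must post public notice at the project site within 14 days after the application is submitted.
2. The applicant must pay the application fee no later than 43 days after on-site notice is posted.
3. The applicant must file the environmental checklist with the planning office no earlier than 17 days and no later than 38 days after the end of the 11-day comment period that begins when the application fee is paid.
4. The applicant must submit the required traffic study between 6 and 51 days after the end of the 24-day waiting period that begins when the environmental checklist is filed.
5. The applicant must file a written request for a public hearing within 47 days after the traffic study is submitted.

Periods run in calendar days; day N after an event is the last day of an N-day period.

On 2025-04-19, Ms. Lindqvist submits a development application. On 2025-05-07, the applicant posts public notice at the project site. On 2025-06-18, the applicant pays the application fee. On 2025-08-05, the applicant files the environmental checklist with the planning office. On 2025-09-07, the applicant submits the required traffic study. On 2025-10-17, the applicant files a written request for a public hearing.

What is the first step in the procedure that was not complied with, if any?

Step 1

(1) due by 2025-04-19 + 14 days = 2025-05-03; not done until 2025-05-07, 4 days after the deadline.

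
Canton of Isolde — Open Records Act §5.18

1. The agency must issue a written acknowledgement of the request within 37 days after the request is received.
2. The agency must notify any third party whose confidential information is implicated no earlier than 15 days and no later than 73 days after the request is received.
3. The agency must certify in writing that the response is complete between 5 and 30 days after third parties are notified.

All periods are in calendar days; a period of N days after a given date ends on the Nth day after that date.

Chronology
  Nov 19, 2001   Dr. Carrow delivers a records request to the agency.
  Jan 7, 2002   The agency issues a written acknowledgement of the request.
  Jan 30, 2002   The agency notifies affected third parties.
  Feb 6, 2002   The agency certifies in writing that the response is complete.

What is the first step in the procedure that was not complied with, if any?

Step 1

(1) due by Nov 19, 2001 + 37 days = Dec 26, 2001; Jan 7, 2002 misses that deadline by 12 days.
Later steps need not be reached.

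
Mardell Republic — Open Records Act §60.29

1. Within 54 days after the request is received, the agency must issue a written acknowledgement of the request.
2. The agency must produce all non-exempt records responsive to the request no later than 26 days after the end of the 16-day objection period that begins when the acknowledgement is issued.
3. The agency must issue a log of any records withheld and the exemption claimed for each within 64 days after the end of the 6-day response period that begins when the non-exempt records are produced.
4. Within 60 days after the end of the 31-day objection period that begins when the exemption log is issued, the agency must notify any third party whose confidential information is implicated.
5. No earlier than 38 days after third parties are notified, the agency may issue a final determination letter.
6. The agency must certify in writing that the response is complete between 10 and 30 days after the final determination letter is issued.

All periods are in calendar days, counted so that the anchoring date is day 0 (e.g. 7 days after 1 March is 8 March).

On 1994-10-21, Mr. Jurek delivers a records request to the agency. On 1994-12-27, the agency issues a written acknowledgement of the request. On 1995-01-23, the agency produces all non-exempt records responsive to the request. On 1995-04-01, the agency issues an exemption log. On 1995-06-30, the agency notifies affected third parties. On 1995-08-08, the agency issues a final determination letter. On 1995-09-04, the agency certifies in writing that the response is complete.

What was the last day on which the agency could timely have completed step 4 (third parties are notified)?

The exemption log is issued on 1995-04-01; the 31-day objection period therefore ends 1995-05-02, and step 4 runs from that date. 60 days after 1995-05-02 is 1995-07-01.

1995-07-01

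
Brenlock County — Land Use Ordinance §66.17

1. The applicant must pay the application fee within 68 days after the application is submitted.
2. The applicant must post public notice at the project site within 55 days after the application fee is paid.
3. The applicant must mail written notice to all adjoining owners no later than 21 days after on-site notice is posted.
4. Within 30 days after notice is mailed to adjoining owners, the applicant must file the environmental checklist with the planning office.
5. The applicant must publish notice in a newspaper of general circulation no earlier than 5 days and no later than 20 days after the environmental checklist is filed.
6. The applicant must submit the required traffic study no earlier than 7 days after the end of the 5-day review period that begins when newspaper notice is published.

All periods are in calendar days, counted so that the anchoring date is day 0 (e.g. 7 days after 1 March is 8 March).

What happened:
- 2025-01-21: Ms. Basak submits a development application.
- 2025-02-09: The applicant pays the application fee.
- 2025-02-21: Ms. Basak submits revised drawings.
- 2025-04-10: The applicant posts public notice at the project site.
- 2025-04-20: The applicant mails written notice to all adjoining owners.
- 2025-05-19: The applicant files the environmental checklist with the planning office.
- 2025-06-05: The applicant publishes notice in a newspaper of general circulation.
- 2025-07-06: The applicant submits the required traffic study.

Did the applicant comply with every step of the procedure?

Step 1 — counting 68 days from 2025-01-21 (when the application is submitted) gives a deadline of 2025-03-30; done 2025-02-09 — timely.
Step 2 — counting 55 days from 2025-02-09 (when the application fee is paid) gives a deadline of 2025-04-05; done 2025-04-10 — 5 days late.

No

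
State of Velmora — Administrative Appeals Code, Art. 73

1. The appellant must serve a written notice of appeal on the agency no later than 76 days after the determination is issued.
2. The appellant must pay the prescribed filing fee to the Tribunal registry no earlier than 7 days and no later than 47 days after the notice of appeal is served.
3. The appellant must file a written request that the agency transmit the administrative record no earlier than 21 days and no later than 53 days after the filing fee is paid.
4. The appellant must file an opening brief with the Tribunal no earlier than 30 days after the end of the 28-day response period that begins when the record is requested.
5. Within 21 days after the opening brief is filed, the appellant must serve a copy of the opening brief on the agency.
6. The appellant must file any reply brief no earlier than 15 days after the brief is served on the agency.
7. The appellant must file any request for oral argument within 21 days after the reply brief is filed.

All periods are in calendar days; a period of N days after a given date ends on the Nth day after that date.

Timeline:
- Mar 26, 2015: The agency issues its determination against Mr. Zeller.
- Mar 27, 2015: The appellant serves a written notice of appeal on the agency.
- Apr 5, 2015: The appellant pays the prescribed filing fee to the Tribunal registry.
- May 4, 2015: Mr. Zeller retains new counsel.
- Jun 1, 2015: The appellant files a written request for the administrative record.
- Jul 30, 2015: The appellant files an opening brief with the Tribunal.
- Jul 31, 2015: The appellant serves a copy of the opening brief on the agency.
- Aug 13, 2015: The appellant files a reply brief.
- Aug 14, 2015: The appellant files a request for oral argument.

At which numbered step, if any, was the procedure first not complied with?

Step 1 — counting 76 days from Mar 26, 2015 (when the determination is issued) gives a deadline of Jun 10, 2015; Mar 27, 2015 is within that limit.
Step 2 — 7 and 47 days from Mar 27, 2015 (when the notice of appeal is served) are Apr 3, 2015 and May 13, 2015 respectively; done Apr 5, 2015 — within the window.
Step 3 — 21 and 53 days from Apr 5, 2015 (when the filing fee is paid) are Apr 26, 2015 and May 28, 2015 respectively; Jun 1, 2015 is 4 days past the end of the window.
That is the first point of non-compliance.

Step 3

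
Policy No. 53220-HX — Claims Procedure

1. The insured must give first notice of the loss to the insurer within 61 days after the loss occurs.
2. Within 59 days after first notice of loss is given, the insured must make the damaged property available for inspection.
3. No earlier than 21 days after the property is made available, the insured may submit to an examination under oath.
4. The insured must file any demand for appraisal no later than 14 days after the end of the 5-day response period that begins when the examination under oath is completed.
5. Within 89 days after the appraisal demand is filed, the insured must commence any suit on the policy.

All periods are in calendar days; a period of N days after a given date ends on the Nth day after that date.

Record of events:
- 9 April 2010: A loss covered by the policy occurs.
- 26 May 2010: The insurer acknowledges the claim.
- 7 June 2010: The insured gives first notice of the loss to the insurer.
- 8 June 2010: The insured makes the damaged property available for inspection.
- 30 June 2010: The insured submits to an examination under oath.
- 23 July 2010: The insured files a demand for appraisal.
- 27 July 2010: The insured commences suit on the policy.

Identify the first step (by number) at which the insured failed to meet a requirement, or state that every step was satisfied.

Step 1 — counting 61 days from 9 April 2010 (when the loss occurs) gives a deadline of 9 June 2010; done 7 June 2010 — timely.
Step 2 — counting 59 days from 7 June 2010 (when first notice of loss is given) gives a deadline of 5 August 2010; completed 8 June 2010, before the deadline.
Step 3 — must wait 21 days from 8 June 2010 (when the property is made available), so not before 29 June 2010; done 30 June 2010 — permitted.
Step 4 — counting 14 days from 5 July 2010 (end of the 5-day response period, which began when the examination under oath is completed on 30 June 2010) gives a deadline of 19 July 2010; 23 July 2010 misses that deadline by 4 days.

Step 4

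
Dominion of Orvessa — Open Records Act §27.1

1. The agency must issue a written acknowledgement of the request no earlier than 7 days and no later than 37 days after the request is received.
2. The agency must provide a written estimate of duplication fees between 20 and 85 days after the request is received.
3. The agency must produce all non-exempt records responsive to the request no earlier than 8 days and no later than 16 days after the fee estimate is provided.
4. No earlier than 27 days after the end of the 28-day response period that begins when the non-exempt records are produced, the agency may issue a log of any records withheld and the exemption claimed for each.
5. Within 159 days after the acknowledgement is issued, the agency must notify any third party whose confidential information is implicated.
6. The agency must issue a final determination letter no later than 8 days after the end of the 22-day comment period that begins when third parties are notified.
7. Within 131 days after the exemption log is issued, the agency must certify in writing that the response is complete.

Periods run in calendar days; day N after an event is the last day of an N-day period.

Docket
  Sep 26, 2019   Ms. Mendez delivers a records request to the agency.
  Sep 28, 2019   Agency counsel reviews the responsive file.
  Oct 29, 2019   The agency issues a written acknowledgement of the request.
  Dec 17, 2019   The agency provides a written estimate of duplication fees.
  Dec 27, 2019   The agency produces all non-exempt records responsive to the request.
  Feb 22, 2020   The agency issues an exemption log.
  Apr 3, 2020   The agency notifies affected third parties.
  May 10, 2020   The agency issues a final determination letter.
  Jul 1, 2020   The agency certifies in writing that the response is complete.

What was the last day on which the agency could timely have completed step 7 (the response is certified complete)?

Step 7 runs from Feb 22, 2020, when the exemption log is issued. 131 days after Feb 22, 2020 is Jul 2, 2020.

Jul 2, 2020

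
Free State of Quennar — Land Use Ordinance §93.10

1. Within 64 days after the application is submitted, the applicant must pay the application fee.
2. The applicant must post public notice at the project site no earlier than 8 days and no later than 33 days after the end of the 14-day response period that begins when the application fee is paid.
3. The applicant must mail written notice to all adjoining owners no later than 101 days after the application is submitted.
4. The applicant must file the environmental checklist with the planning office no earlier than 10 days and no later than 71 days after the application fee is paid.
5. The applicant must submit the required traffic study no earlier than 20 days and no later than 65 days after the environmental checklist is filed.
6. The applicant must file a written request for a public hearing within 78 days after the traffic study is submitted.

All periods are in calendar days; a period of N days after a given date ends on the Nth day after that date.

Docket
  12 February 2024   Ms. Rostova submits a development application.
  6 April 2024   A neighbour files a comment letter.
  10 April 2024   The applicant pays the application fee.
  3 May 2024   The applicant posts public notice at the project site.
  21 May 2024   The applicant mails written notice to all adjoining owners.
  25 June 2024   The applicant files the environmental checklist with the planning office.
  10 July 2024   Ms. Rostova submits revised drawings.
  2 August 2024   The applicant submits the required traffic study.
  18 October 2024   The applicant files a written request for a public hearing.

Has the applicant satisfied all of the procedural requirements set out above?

(1) due by 12 February 2024 + 64 days = 16 April 2024; completed 10 April 2024, before the deadline.
(2) the permitted window runs from 24 April 2024 + 8 = 2 May 2024 to 24 April 2024 + 33 = 27 May 2024; 3 May 2024 falls inside that range.
(3) due by 12 February 2024 + 101 days = 23 May 2024; completed 21 May 2024, before the deadline.
(4) the permitted window runs from 10 April 2024 + 10 = 20 April 2024 to 10 April 2024 + 71 = 20 June 2024; 25 June 2024 is 5 days past the end of the window.

No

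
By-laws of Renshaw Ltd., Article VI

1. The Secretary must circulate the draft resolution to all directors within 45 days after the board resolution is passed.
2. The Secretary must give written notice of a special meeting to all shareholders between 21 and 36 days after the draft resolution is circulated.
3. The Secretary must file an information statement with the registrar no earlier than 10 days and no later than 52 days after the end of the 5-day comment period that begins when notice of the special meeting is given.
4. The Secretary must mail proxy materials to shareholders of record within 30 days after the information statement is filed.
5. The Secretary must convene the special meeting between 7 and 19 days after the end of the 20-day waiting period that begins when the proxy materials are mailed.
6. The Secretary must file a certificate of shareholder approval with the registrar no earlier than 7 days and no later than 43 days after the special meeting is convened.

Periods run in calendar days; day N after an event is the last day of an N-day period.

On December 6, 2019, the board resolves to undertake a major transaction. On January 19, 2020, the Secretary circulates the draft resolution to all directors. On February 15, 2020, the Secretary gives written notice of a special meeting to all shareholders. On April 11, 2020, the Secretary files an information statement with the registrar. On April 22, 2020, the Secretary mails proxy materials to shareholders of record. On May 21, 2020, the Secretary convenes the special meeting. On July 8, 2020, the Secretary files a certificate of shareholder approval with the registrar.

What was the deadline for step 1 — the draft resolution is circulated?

January 20, 2020

Step 1 runs from December 6, 2019, when the board resolution is passed. 45 days after December 6, 2019 is January 20, 2020.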